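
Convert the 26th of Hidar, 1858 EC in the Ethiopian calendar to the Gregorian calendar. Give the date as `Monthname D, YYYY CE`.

Both dates share Julian Day Number 2402575; in the Gregorian calendar that is 4 December 1865 CE.

December 4, 1865 CE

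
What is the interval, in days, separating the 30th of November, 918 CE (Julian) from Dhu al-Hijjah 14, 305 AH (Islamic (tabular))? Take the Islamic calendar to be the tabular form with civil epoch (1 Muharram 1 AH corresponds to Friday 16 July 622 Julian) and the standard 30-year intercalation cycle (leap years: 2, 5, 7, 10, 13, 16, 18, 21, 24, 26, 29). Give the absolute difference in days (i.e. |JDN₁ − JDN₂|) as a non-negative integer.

186

First date → JDN 2056691; second date → JDN 2056505.
The interval is |2056691 − 2056505| = 186 days.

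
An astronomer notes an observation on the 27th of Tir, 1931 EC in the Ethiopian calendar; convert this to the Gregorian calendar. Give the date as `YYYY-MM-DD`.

1939-02-04

Julian Day Number of the source date = 2429299.
Converting JDN 2429299 to the Gregorian calendar gives 4 February 1939 CE.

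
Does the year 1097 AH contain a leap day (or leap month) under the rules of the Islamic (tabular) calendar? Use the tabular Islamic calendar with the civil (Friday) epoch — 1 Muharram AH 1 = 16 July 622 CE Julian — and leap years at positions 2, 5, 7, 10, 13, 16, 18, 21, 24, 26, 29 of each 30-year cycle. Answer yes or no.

no

Year 1097 AH is year 17 of its 30-year cycle; leap positions are 2, 5, 7, 10, 13, 16, 18, 21, 24, 26, 29, so it is a common year (354 days).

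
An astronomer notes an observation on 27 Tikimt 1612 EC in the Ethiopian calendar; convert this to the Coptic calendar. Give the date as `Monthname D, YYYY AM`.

Paopi 27, 1336 AM

Julian Day Number of the source date = 2312695.
Converting JDN 2312695 to the Coptic calendar gives 27 Paopi 1336 AM.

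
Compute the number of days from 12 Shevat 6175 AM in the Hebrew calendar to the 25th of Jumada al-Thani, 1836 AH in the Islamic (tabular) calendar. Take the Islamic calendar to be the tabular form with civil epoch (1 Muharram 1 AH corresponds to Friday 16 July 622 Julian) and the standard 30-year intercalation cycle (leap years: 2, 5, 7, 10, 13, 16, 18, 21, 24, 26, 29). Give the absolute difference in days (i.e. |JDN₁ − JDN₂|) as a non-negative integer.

First date → JDN 2603143; second date → JDN 2598875.
The interval is |2603143 − 2598875| = 4268 days.

4268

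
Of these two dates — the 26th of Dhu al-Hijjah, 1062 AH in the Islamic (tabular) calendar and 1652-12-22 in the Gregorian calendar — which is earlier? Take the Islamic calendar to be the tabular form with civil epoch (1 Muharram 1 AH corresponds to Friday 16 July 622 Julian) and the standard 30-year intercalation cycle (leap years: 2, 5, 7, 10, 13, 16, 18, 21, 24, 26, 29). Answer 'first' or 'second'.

The two dates have Julian Day Numbers 2324773 and 2324797 respectively.
Since 2324773 < 2324797, the first date comes first.

first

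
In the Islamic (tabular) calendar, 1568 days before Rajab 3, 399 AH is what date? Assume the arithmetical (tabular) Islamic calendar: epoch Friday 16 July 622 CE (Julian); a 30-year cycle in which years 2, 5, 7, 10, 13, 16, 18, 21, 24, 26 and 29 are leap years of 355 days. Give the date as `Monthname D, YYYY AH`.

Muharram 30, 395 AH

The starting date is JDN 2089657; 2089657 − 1568 = 2088089.
JDN 2088089 corresponds to Muharram 30, 395 AH.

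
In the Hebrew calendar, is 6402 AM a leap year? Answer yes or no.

Hebrew year 6402 is year 18 of its 19-year Metonic cycle; leap years are at positions 3, 6, 8, 11, 14, 17, 19, so it is a common year (12 months).

no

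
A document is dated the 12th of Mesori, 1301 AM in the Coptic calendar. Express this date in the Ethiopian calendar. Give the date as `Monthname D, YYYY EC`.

Both dates share Julian Day Number 2300196; in the Ethiopian calendar that is 12 Nehase 1577 EC.

Nehase 12, 1577 EC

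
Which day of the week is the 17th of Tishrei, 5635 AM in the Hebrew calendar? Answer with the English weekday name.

Equivalently 28 September 1874 Gregorian, JDN 2405795.
Since JDN mod 7 = 0 (0 = Monday), the day is Monday.

Monday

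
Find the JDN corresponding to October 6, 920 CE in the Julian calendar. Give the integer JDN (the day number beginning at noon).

Equivalently 11 October 920 (proleptic Gregorian).
JDN 2451545 is 1 January 2000 CE (Gregorian); the target day is −394178 days from there, so JDN = 2057367.

2057367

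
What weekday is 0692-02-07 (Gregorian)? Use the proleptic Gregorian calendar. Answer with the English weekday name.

Sunday

1973845 ≡ 6 (mod 7); counting from Monday = 0 gives Sunday.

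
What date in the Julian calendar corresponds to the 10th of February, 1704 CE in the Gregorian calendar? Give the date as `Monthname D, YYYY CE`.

January 30, 1704 CE

The Julian–Gregorian offset here is 11 days (Julian trailing).
10 February 1704 Gregorian − 11 days → 30 January 1704 Julian.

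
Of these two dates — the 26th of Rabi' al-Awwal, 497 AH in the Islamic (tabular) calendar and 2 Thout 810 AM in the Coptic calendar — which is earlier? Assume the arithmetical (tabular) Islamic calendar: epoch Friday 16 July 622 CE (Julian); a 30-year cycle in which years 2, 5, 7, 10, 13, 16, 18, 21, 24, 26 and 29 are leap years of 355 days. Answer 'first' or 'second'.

second

First date → JDN 2124290; second date → JDN 2120518.
JDN 2120518 < JDN 2124290, so the second date is earlier.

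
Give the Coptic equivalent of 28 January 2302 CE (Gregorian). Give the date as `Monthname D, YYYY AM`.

Both dates share Julian Day Number 2561875; in the Coptic calendar that is 17 Tobi 2018 AM.

Tobi 17, 2018 AM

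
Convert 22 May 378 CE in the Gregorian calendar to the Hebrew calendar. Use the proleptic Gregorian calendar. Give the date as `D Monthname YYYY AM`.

Both dates share Julian Day Number 1859263; in the Hebrew calendar that is 7 Sivan 4138 AM.

7 Sivan 4138 AM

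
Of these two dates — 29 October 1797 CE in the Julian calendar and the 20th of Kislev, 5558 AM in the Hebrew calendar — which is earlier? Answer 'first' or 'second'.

first

Converting both to JDN: 2377714 vs 2377744; the smaller is the first.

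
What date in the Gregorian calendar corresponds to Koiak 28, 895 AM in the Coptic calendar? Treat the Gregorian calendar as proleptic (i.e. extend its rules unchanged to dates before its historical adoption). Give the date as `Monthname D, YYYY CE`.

Julian Day Number of the source date = 2151680.
Converting JDN 2151680 to the Gregorian calendar gives 31 December 1178 CE.

December 31, 1178 CE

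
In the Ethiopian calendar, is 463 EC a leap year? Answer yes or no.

463 mod 4 = 3; in the Ethiopian calendar a year is leap when year mod 4 = 3, so it is a leap year.

yes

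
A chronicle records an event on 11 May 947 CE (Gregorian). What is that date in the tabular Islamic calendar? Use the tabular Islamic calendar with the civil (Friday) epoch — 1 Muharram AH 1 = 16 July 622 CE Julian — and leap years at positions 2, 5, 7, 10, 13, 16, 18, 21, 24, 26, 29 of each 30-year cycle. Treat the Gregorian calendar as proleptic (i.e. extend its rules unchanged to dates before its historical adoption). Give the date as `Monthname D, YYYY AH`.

Shawwal 12, 335 AH

Both dates share Julian Day Number 2067075; in the tabular Islamic calendar that is 12 Shawwal 335 AH.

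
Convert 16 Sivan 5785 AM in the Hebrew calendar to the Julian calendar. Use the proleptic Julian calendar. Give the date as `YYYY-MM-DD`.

Julian Day Number of the source date = 2460839.
Converting JDN 2460839 to the Julian calendar gives 30 May 2025 CE.

2025-05-30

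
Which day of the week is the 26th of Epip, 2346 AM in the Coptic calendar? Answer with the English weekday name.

Equivalently 7 August 2630 Gregorian, JDN 2681866.
JDN 2681866 mod 7 = 5, and JDN 0 was a Monday, so this is a Saturday.

Saturday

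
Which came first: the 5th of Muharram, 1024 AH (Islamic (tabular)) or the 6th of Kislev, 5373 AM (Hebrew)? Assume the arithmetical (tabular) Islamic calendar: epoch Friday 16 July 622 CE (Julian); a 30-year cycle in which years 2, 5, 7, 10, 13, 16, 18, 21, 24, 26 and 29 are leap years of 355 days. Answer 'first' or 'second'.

second

The two dates have Julian Day Numbers 2310961 and 2310165 respectively.
Since 2310165 < 2310961, the second date comes first.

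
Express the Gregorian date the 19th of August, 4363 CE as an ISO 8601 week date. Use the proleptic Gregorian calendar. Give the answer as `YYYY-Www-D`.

The weekday is Monday (ISO weekday 1).
That Monday belongs to ISO week 34 of ISO year 4363.

4363-W34-1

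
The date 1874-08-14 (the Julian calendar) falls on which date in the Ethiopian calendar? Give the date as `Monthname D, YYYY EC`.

Julian Day Number of the source date = 2405762.
Converting JDN 2405762 to the Ethiopian calendar gives 21 Nehase 1866 EC.

Nehase 21, 1866 EC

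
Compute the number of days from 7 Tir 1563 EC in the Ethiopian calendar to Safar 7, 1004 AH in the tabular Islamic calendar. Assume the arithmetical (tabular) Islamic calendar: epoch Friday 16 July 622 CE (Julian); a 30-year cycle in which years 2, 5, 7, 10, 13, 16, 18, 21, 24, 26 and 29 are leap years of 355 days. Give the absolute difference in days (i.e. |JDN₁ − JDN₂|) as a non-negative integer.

9039

JDN of the first date = 2294867.
JDN of the second date = 2303906.
|2303906 − 2294867| = 9039.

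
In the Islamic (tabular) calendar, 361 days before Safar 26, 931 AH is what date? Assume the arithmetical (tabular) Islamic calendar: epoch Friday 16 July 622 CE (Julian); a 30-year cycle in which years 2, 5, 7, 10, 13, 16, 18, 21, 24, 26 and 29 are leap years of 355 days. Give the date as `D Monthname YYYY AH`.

Counting 361 days back from JDN 2278056 reaches JDN 2277695, which is 19 Safar 930 AH.

19 Safar 930 AH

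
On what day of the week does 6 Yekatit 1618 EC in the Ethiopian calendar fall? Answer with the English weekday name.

In the Gregorian calendar this is 10 February 1626 (JDN 2314985).
2314985 ≡ 1 (mod 7); counting from Monday = 0 gives Tuesday.

Tuesday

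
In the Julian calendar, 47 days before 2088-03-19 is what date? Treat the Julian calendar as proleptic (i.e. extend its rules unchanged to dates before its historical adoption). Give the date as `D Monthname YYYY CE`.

The starting date is JDN 2483778; 2483778 − 47 = 2483731.
JDN 2483731 corresponds to 1 February 2088 CE.

1 February 2088 CE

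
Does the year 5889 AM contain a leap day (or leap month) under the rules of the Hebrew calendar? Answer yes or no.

no

Hebrew year 5889 is year 18 of its 19-year Metonic cycle; leap years are at positions 3, 6, 8, 11, 14, 17, 19, so it is a common year (12 months).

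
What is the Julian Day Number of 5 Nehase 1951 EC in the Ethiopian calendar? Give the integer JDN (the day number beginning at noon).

2436792

Equivalently 11 August 1959 (Gregorian).
JDN 2299161 is 15 October 1582 CE (Gregorian); the target day is +137631 days from there, so JDN = 2436792.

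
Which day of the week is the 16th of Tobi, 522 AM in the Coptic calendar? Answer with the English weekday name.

Sunday

This is JDN 2015460 (15 January 806 Gregorian).
2015460 ≡ 6 (mod 7); counting from Monday = 0 gives Sunday.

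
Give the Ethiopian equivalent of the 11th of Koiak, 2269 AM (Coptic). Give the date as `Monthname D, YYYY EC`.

Tahsas 11, 2545 EC

Julian Day Number of the source date = 2653517.
Converting JDN 2653517 to the Ethiopian calendar gives 11 Tahsas 2545 EC.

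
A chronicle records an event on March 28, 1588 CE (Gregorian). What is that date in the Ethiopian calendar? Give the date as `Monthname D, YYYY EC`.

Megabit 22, 1580 EC

Julian Day Number of the source date = 2301152.
Converting JDN 2301152 to the Ethiopian calendar gives 22 Megabit 1580 EC.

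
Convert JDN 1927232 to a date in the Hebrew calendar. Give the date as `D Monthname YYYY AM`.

27 Sivan 4324 AM

The proleptic Gregorian equivalent of JDN 1927232 is 24 June 564.
In the Hebrew calendar that day is 27 Sivan 4324 AM.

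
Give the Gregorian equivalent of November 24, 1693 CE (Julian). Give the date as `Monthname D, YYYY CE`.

At this point the Julian calendar is 10 days behind the Gregorian.
24 November 1693 Julian + 10 days → 4 December 1693 Gregorian.

December 4, 1693 CE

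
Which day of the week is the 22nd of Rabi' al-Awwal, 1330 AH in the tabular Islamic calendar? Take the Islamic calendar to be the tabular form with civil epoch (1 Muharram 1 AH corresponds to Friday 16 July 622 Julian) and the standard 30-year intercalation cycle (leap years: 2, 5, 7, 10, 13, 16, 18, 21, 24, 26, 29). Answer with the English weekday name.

Monday

Equivalently 11 March 1912 Gregorian, JDN 2419473.
Since JDN mod 7 = 0 (0 = Monday), the day is Monday.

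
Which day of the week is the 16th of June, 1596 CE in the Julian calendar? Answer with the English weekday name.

This is JDN 2304164 (26 June 1596 Gregorian).
JDN 2304164 mod 7 = 2, and JDN 0 was a Monday, so this is a Wednesday.

Wednesday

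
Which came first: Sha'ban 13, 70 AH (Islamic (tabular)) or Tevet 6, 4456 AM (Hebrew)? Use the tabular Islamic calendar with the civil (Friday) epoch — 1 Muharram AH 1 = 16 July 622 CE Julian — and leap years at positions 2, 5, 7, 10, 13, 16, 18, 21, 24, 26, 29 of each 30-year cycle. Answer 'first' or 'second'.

first

First date → JDN 1973110; second date → JDN 1975259.
JDN 1973110 < JDN 1975259, so the first date is earlier.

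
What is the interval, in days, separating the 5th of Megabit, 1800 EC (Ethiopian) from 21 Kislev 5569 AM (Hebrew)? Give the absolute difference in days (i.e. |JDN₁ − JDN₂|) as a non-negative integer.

JDN of the first date = 2381490.
JDN of the second date = 2381762.
|2381762 − 2381490| = 272.

272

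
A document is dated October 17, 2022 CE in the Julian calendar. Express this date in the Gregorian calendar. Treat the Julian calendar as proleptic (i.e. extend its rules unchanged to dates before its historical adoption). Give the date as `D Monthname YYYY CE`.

For dates in this range the Gregorian date is 13 days ahead of the Julian.
17 October 2022 Julian + 13 days → 30 October 2022 Gregorian.

30 October 2022 CE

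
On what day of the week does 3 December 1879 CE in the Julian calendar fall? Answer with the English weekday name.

Monday

Equivalently 15 December 1879 Gregorian, JDN 2407699.
JDN 2407699 mod 7 = 0, and JDN 0 was a Monday, so this is a Monday.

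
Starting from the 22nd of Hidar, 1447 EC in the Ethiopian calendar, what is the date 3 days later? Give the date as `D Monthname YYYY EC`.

JDN of the 22nd of Hidar, 1447 EC = 2252453.
2252453 + 3 = 2252456.
JDN 2252456 in the Ethiopian calendar is 25 Hidar 1447 EC.

25 Hidar 1447 EC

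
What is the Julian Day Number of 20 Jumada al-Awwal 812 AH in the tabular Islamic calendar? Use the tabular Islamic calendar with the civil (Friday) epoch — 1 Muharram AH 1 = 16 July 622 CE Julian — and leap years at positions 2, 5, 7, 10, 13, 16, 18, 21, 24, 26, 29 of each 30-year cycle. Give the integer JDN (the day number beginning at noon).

Equivalently 9 October 1409 (proleptic Gregorian).
JDN 2400001 is 17 November 1858 CE (Gregorian), MJD 0; the target day is −164033 days from there, so JDN = 2235968.

2235968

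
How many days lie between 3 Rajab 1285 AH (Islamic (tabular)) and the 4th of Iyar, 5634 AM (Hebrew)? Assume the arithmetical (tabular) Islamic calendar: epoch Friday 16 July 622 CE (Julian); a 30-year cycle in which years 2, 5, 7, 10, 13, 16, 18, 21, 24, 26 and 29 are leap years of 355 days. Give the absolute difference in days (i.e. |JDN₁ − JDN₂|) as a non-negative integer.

2009

First date → JDN 2403626; second date → JDN 2405635.
The interval is |2403626 − 2405635| = 2009 days.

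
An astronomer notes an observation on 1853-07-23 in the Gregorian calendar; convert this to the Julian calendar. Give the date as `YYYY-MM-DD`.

At this point the Julian calendar is 12 days behind the Gregorian.
23 July 1853 Gregorian − 12 days → 11 July 1853 Julian.

1853-07-11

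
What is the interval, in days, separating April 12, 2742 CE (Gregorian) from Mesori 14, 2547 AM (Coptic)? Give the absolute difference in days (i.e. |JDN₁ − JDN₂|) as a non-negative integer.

JDN of the first date = 2722656.
JDN of the second date = 2755299.
|2755299 − 2722656| = 32643.

32643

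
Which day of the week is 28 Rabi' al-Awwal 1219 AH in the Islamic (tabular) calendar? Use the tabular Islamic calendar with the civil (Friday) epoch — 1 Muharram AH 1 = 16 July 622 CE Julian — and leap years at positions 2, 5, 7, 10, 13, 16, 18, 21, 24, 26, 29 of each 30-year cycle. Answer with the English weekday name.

Equivalently 7 July 1804 Gregorian, JDN 2380145.
Since JDN mod 7 = 5 (0 = Monday), the day is Saturday.

Saturday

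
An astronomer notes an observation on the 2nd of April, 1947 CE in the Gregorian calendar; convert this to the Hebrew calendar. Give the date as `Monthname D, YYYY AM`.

Julian Day Number of the source date = 2432278.
Converting JDN 2432278 to the Hebrew calendar gives 12 Nisan 5707 AM.

Nisan 12, 5707 AM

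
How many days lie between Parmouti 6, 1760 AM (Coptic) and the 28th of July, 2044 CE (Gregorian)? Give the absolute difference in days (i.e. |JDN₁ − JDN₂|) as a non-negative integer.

JDN of the first date = 2467720.
JDN of the second date = 2467825.
|2467825 − 2467720| = 105.

105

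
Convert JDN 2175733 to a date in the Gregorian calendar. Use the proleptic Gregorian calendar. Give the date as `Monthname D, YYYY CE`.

November 7, 1244 CE

JDN 2451545 is 1 Jan 2000; 2175733 is −275812 days from there.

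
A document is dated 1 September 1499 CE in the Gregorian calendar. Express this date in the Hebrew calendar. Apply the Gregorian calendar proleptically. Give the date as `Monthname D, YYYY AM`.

Both dates share Julian Day Number 2268802; in the Hebrew calendar that is 17 Elul 5259 AM.

Elul 17, 5259 AM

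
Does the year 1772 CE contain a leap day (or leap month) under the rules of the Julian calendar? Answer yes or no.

1772 mod 4 = 0, so it is a leap year in the Julian calendar.

yes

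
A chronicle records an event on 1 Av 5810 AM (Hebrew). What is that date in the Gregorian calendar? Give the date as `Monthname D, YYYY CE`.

July 20, 2050 CE

Both dates share Julian Day Number 2470008; in the Gregorian calendar that is 20 July 2050 CE.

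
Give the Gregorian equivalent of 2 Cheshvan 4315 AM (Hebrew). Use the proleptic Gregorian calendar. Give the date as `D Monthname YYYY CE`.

Both dates share Julian Day Number 1923694; in the Gregorian calendar that is 17 October 554 CE.

17 October 554 CE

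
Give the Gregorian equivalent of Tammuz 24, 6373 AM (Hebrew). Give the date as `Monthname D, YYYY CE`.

Julian Day Number of the source date = 2675653.
Converting JDN 2675653 to the Gregorian calendar gives 3 August 2613 CE.

August 3, 2613 CE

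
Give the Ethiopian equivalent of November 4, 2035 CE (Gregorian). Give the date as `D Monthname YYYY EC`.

Both dates share Julian Day Number 2464636; in the Ethiopian calendar that is 24 Tikimt 2028 EC.

24 Tikimt 2028 EC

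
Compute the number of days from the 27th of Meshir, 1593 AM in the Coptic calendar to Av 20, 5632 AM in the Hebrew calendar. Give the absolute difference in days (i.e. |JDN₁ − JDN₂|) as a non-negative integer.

1654

JDN of the first date = 2406684.
JDN of the second date = 2405030.
|2405030 − 2406684| = 1654.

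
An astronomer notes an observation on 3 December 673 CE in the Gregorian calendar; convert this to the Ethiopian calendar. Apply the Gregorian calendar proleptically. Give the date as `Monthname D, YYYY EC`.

Tahsas 4, 666 EC

Julian Day Number of the source date = 1967205.
Converting JDN 1967205 to the Ethiopian calendar gives 4 Tahsas 666 EC.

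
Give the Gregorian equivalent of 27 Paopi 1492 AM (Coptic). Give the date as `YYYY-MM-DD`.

1775-11-05

Both dates share Julian Day Number 2369674; in the Gregorian calendar that is 5 November 1775 CE.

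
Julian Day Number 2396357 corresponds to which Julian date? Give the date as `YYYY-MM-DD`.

The Gregorian equivalent of JDN 2396357 is 25 November 1848.
In the Julian calendar that day is 1848-11-13.

1848-11-13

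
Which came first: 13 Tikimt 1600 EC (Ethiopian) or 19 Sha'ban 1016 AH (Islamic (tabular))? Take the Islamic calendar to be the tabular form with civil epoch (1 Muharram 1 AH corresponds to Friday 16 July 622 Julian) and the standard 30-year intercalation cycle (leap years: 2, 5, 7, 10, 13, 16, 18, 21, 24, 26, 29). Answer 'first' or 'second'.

First date → JDN 2308298; second date → JDN 2308347.
JDN 2308298 < JDN 2308347, so the first date is earlier.

first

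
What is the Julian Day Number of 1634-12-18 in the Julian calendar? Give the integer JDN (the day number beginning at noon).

2318228

In the Gregorian calendar the same day is 28 December 1634.
JDN 2299161 is 15 October 1582 CE (Gregorian); the target day is +19067 days from there, so JDN = 2318228.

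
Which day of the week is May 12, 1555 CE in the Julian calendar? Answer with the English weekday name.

Sunday

In the proleptic Gregorian calendar this is 22 May 1555 (JDN 2289153).
Since JDN mod 7 = 6 (0 = Monday), the day is Sunday.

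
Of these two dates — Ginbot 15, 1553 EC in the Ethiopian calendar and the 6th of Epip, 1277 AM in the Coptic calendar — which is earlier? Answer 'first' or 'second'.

First date → JDN 2291343; second date → JDN 2291394.
JDN 2291343 < JDN 2291394, so the first date is earlier.

first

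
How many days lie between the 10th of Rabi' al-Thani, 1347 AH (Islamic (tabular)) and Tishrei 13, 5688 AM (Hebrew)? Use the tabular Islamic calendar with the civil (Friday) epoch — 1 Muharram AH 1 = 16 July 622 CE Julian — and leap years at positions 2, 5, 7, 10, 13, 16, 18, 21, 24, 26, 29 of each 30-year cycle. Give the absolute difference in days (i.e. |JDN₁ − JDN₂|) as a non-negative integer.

First date → JDN 2425516; second date → JDN 2425163.
The interval is |2425516 − 2425163| = 353 days.

353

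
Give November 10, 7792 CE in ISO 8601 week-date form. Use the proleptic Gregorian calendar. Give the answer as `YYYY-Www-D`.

The weekday is Saturday (ISO weekday 6).
That Saturday belongs to ISO week 45 of ISO year 7792.

7792-W45-6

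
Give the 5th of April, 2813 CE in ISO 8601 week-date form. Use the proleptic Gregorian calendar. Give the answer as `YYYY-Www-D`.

2813-W14-5

The weekday is Friday (ISO weekday 5).
That Friday belongs to ISO week 14 of ISO year 2813.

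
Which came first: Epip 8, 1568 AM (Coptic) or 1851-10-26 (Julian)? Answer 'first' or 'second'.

second

Converting both to JDN: 2397684 vs 2397434; the smaller is the second.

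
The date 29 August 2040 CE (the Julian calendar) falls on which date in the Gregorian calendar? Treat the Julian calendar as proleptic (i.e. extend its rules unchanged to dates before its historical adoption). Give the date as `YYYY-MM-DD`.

The Julian–Gregorian offset here is 13 days (Julian trailing).
29 August 2040 Julian + 13 days → 11 September 2040 Gregorian.

2040-09-11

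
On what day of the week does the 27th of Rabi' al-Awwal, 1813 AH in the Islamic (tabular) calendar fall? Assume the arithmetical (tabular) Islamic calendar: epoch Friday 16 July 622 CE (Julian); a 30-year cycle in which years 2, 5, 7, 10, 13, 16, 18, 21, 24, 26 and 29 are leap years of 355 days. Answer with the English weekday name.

Equivalently 27 October 2380 Gregorian, JDN 2590637.
Since JDN mod 7 = 0 (0 = Monday), the day is Monday.

Monday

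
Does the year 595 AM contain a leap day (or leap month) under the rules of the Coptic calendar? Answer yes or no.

yes

595 mod 4 = 3; in the Coptic calendar a year is leap when year mod 4 = 3, so it is a leap year.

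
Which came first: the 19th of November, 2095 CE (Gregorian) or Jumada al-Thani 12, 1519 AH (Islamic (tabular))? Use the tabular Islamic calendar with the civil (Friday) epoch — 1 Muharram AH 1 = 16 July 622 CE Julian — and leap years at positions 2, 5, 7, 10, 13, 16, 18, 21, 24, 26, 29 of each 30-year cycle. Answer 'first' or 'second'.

First date → JDN 2486566; second date → JDN 2486528.
JDN 2486528 < JDN 2486566, so the second date is earlier.

second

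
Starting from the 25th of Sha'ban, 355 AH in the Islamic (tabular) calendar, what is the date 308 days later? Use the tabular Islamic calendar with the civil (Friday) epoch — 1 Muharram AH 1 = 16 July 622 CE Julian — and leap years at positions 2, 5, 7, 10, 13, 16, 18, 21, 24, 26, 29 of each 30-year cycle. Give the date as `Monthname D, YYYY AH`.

Rajab 9, 356 AH

JDN of the 25th of Sha'ban, 355 AH = 2074117.
2074117 + 308 = 2074425.
JDN 2074425 in the tabular Islamic calendar is Rajab 9, 356 AH.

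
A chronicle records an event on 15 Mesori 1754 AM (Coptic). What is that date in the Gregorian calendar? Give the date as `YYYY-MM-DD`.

Julian Day Number of the source date = 2465657.
Converting JDN 2465657 to the Gregorian calendar gives 21 August 2038 CE.

2038-08-21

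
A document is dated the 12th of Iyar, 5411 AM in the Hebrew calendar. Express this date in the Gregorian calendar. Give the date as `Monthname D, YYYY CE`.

May 3, 1651 CE

Julian Day Number of the source date = 2324198.
Converting JDN 2324198 to the Gregorian calendar gives 3 May 1651 CE.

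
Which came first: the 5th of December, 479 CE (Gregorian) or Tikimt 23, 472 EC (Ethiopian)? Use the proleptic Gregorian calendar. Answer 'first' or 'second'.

second

First date → JDN 1896350; second date → JDN 1896306.
JDN 1896306 < JDN 1896350, so the second date is earlier.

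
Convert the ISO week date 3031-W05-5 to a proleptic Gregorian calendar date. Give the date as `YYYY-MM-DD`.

ISO week 1 of 3031 is the week containing the first Thursday of 3031.
Week 5, day 5 (Friday) lands on 3031-02-04.

3031-02-04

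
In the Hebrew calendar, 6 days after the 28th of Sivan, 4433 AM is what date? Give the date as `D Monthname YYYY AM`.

The starting date is JDN 1967040; 1967040 + 6 = 1967046.
JDN 1967046 corresponds to 4 Tammuz 4433 AM.

4 Tammuz 4433 AM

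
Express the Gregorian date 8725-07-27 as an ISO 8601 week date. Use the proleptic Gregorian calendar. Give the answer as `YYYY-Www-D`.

8725-W31-1

The weekday is Monday (ISO weekday 1).
That Monday belongs to ISO week 31 of ISO year 8725.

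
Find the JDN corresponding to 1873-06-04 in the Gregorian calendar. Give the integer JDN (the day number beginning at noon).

2405314

JDN 2451545 is 1 January 2000 CE (Gregorian); the target day is −46231 days from there, so JDN = 2405314.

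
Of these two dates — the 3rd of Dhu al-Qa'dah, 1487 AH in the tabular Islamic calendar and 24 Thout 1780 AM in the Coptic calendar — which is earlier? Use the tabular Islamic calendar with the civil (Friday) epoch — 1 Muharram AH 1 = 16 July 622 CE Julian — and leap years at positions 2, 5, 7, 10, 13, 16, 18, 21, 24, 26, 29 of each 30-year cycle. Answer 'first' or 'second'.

First date → JDN 2475326; second date → JDN 2474833.
JDN 2474833 < JDN 2475326, so the second date is earlier.

second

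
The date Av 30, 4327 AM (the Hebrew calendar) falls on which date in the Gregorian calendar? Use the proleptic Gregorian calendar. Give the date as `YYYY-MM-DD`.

Both dates share Julian Day Number 1928386; in the Gregorian calendar that is 22 August 567 CE.

0567-08-22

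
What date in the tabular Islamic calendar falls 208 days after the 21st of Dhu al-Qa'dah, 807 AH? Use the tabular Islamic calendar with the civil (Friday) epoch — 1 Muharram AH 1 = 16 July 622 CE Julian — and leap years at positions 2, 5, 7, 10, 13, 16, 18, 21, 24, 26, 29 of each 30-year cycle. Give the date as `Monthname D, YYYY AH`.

Jumada al-Thani 22, 808 AH

JDN of the 21st of Dhu al-Qa'dah, 807 AH = 2234375.
2234375 + 208 = 2234583.
JDN 2234583 in the tabular Islamic calendar is Jumada al-Thani 22, 808 AH.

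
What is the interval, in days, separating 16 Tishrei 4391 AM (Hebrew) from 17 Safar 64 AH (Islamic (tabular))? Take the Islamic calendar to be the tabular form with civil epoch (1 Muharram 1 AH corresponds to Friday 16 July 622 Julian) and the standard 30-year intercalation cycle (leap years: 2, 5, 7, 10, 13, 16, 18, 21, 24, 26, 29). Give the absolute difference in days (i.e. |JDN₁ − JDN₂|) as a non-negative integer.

19375

First date → JDN 1951436; second date → JDN 1970811.
The interval is |1951436 − 1970811| = 19375 days.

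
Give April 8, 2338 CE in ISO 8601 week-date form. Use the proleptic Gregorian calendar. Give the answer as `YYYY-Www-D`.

The weekday is Friday (ISO weekday 5).
That Friday belongs to ISO week 14 of ISO year 2338.

2338-W14-5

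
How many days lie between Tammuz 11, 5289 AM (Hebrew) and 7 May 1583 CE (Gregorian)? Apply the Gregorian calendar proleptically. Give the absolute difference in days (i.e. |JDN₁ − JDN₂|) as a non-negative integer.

19671

First date → JDN 2279694; second date → JDN 2299365.
The interval is |2279694 − 2299365| = 19671 days.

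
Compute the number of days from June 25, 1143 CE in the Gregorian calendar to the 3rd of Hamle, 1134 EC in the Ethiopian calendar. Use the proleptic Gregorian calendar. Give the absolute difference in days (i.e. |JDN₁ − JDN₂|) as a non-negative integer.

First date → JDN 2138707; second date → JDN 2138351.
The interval is |2138707 − 2138351| = 356 days.

356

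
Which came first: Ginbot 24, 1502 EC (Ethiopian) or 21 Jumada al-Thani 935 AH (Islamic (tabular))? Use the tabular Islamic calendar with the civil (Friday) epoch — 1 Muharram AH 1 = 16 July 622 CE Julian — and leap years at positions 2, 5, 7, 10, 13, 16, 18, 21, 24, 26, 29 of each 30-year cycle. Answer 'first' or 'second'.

first

First date → JDN 2272724; second date → JDN 2279586.
JDN 2272724 < JDN 2279586, so the first date is earlier.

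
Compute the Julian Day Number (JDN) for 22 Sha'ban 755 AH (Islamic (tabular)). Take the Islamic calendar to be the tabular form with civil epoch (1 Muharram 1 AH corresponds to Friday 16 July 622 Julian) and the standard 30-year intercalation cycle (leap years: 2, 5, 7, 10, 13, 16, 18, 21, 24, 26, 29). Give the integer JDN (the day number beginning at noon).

Equivalently 19 September 1354 (proleptic Gregorian).
JDN 2400001 is 17 November 1858 CE (Gregorian), MJD 0; the target day is −184141 days from there, so JDN = 2215860.

2215860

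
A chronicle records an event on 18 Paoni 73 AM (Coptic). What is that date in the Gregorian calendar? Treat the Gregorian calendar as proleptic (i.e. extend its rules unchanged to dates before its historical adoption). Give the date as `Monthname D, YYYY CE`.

June 13, 357 CE

Julian Day Number of the source date = 1851615.
Converting JDN 1851615 to the Gregorian calendar gives 13 June 357 CE.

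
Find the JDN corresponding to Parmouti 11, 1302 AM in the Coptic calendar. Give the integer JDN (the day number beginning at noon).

2300440

In the Gregorian calendar the same day is 16 April 1586.
JDN 2299161 is 15 October 1582 CE (Gregorian); the target day is +1279 days from there, so JDN = 2300440.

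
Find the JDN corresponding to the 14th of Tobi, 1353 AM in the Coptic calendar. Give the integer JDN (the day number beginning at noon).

2318981

Equivalently 19 January 1637 (Gregorian).
JDN 2451545 is 1 January 2000 CE (Gregorian); the target day is −132564 days from there, so JDN = 2318981.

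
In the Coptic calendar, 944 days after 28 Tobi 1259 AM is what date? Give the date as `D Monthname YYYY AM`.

1 Pi Kogi Enavot 1261 AM

JDN of 28 Tobi 1259 AM = 2284661.
2284661 + 944 = 2285605.
JDN 2285605 in the Coptic calendar is 1 Pi Kogi Enavot 1261 AM.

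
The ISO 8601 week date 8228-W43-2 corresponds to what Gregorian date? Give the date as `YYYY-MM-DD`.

8228-10-21

ISO week 1 of 8228 is the week containing the first Thursday of 8228.
Week 43, day 2 (Tuesday) lands on 8228-10-21.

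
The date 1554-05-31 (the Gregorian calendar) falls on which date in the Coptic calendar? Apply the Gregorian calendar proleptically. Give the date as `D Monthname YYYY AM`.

26 Pashons 1270 AM

Julian Day Number of the source date = 2288797.
Converting JDN 2288797 to the Coptic calendar gives 26 Pashons 1270 AM.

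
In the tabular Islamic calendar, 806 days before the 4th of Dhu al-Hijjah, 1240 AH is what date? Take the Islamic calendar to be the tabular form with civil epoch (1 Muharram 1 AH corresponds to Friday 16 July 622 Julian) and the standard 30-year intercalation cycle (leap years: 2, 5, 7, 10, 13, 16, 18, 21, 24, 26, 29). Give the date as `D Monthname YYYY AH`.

Counting 806 days back from JDN 2387828 reaches JDN 2387022, which is 24 Sha'ban 1238 AH.

24 Sha'ban 1238 AH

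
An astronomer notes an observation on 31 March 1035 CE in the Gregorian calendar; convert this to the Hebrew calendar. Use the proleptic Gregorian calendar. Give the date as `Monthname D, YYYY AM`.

Both dates share Julian Day Number 2099175; in the Hebrew calendar that is 13 Nisan 4795 AM.

Nisan 13, 4795 AM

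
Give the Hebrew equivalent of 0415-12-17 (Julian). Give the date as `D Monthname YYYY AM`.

The source date corresponds to 18 December 415 in the proleptic Gregorian calendar (JDN 1872987).
That day falls on 29 Kislev 4176 AM in the Hebrew calendar.

29 Kislev 4176 AM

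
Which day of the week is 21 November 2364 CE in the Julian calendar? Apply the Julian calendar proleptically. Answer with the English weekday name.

Equivalently 7 December 2364 Gregorian, JDN 2584834.
Since JDN mod 7 = 0 (0 = Monday), the day is Monday.

Monday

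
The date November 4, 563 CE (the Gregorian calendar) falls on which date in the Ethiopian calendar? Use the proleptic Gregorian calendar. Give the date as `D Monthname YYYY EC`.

Both dates share Julian Day Number 1926999; in the Ethiopian calendar that is 5 Hidar 556 EC.

5 Hidar 556 EC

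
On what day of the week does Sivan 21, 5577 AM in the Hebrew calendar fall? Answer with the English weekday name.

Equivalently 5 June 1817 Gregorian, JDN 2384861.
JDN 2384861 mod 7 = 3, and JDN 0 was a Monday, so this is a Thursday.

Thursday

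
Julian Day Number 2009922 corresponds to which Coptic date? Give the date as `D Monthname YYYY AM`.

JDN 2009922 is 17 November 790 in the proleptic Gregorian calendar.
In the Coptic calendar that day is 17 Hathor 507 AM.

17 Hathor 507 AM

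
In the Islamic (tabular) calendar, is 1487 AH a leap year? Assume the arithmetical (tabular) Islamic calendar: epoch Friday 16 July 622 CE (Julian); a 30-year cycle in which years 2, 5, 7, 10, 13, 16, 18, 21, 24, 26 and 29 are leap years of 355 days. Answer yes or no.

no

Year 1487 AH is year 17 of its 30-year cycle; leap positions are 2, 5, 7, 10, 13, 16, 18, 21, 24, 26, 29, so it is a common year (354 days).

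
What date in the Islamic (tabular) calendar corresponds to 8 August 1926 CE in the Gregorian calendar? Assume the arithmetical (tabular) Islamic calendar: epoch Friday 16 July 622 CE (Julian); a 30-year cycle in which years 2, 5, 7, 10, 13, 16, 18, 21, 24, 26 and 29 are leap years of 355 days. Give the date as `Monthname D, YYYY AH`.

Both dates share Julian Day Number 2424736; in the tabular Islamic calendar that is 28 Muharram 1345 AH.

Muharram 28, 1345 AH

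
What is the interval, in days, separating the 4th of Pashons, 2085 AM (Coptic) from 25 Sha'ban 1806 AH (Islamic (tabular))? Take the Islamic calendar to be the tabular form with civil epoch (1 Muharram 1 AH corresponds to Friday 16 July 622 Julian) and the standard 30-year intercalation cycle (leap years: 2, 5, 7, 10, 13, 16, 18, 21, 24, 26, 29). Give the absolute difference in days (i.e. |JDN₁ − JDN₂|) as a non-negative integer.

First date → JDN 2586454; second date → JDN 2588303.
The interval is |2586454 − 2588303| = 1849 days.

1849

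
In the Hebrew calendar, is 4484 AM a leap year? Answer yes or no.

Hebrew year 4484 is year 19 of its 19-year Metonic cycle; leap years are at positions 3, 6, 8, 11, 14, 17, 19, so it is a leap year (13 months).

yes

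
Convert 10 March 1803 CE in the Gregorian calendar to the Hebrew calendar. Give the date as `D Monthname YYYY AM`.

Julian Day Number of the source date = 2379660.
Converting JDN 2379660 to the Hebrew calendar gives 16 Adar 5563 AM.

16 Adar 5563 AM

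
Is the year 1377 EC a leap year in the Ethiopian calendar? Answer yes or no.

no

1377 mod 4 = 1; in the Ethiopian calendar a year is leap when year mod 4 = 3, so it is a common year.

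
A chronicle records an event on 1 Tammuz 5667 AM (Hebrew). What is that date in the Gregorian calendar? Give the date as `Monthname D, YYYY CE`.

Both dates share Julian Day Number 2417740; in the Gregorian calendar that is 13 June 1907 CE.

June 13, 1907 CE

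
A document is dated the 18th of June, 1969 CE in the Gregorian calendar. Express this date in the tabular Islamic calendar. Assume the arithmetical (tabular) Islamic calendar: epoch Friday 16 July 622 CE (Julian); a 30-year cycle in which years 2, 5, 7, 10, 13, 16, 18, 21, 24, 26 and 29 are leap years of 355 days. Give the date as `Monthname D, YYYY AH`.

Rabi' al-Thani 2, 1389 AH

Julian Day Number of the source date = 2440391.
Converting JDN 2440391 to the tabular Islamic calendar gives 2 Rabi' al-Thani 1389 AH.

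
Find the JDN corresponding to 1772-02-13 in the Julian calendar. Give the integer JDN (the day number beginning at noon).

2368324

Equivalently 24 February 1772 (Gregorian).
JDN 2451545 is 1 January 2000 CE (Gregorian); the target day is −83221 days from there, so JDN = 2368324.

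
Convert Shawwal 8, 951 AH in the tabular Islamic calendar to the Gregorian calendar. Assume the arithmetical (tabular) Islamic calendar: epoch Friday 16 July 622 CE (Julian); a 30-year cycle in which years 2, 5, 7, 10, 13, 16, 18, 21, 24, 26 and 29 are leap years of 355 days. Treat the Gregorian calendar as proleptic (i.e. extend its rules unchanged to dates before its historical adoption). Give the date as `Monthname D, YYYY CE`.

January 2, 1545 CE

Julian Day Number of the source date = 2285361.
Converting JDN 2285361 to the Gregorian calendar gives 2 January 1545 CE.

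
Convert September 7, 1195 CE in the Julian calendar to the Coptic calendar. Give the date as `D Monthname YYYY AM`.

Julian Day Number of the source date = 2157781.
Converting JDN 2157781 to the Coptic calendar gives 9 Thout 912 AM.

9 Thout 912 AM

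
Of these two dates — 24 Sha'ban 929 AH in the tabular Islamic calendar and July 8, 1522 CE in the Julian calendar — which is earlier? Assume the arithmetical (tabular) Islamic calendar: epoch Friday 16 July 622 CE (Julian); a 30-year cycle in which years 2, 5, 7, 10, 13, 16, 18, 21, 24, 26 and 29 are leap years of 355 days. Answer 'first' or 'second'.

second

The two dates have Julian Day Numbers 2277522 and 2277157 respectively.
Since 2277157 < 2277522, the second date comes first.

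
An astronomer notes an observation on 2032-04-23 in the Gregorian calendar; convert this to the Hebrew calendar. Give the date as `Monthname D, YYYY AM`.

Iyar 12, 5792 AM

Julian Day Number of the source date = 2463346.
Converting JDN 2463346 to the Hebrew calendar gives 12 Iyar 5792 AM.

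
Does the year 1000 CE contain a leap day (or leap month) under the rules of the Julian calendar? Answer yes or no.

yes

1000 mod 4 = 0, so it is a leap year in the Julian calendar.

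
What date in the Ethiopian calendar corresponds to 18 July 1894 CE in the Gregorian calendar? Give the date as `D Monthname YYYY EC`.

Julian Day Number of the source date = 2413028.
Converting JDN 2413028 to the Ethiopian calendar gives 12 Hamle 1886 EC.

12 Hamle 1886 EC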